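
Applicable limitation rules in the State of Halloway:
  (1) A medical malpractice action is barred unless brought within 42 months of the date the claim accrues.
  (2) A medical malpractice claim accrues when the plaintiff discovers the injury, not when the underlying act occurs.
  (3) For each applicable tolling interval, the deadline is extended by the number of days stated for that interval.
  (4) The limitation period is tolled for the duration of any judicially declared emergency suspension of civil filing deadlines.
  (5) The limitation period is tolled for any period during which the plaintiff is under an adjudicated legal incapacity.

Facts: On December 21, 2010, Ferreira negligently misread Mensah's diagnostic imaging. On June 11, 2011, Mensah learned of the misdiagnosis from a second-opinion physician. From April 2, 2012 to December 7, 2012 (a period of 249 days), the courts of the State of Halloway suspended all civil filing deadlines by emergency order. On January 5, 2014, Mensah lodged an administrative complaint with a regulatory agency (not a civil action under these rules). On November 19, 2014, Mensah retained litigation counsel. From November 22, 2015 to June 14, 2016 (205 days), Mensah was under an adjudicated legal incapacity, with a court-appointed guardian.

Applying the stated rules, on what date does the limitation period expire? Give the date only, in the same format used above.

August 17, 2015

Under the discovery rule, the claim accrued on June 11, 2011, when Mensah discovered the injury — not on the December 21, 2010 date of the underlying act.
Adding the 42 months base period to June 11, 2011 gives a deadline of December 11, 2014, before any tolling.
The emergency suspension of filing deadlines from April 2, 2012 to December 7, 2012 tolled the period for 249 days, extending the deadline to August 17, 2015.
The plaintiff's legal incapacity starting November 22, 2015 came too late — the period had run on August 17, 2015 — and so does not extend the deadline.
None of the other events listed affects the running of the period under the stated rules.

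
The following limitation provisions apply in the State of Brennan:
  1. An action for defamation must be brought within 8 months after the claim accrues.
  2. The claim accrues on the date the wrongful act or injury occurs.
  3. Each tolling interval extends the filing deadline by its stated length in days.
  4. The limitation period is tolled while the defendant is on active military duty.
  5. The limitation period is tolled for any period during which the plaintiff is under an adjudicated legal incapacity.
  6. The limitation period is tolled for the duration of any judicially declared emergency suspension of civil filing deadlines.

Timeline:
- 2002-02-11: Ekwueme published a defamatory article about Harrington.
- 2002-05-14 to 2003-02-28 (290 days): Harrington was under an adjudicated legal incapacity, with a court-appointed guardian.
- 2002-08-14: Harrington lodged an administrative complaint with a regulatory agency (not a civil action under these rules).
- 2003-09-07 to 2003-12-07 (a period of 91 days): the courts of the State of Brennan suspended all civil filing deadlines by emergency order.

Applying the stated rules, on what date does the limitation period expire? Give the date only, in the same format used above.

2003-07-28

The limitation period began to run on 2002-02-11.
8 months from 2002-02-11 is 2002-10-11.
The period was tolled for 290 days by the plaintiff's legal incapacity (2002-05-14 to 2003-02-28), pushing the deadline to 2003-07-28.
The emergency suspension of filing deadlines starting 2003-09-07 came too late — the period had run on 2003-07-28 — and so does not extend the deadline.
Nothing else in the chronology tolls or restarts the period.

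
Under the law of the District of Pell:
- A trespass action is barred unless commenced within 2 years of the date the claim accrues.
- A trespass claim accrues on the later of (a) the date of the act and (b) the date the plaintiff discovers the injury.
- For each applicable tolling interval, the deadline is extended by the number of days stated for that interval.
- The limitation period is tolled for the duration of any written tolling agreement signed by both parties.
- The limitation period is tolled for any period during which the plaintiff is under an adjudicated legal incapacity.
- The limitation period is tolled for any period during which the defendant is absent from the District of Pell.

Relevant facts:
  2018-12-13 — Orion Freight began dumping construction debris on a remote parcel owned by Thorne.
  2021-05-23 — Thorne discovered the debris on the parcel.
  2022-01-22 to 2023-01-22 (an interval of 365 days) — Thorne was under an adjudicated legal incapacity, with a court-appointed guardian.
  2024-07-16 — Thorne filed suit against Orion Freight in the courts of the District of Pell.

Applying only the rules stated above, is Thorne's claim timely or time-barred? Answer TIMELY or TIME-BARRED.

TIME-BARRED

Because discovery on 2021-05-23 post-dates the 2018-12-13 act, accrual under the later-of rule falls on 2021-05-23.
2 years from 2021-05-23 is 2023-05-23.
The period was tolled for 365 days by the plaintiff's legal incapacity (2022-01-22 to 2023-01-22), pushing the deadline to 2024-05-22.
Thorne filed on 2024-07-16, after the 2024-05-22 deadline, so the action is time-barred.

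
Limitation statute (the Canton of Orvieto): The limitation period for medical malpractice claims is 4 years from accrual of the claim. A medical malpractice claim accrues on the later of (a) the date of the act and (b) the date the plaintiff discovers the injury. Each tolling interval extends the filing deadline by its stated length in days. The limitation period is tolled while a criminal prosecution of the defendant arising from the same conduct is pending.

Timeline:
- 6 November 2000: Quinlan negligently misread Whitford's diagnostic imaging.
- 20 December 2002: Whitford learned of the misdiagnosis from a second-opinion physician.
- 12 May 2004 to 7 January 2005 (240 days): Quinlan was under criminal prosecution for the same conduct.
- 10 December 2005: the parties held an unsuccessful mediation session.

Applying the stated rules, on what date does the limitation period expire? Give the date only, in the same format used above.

17 August 2007

Because discovery on 20 December 2002 post-dates the 6 November 2000 act, accrual under the later-of rule falls on 20 December 2002.
4 years from 20 December 2002 is 20 December 2006.
The pending criminal prosecution from 12 May 2004 to 7 January 2005 tolled the period for 240 days, extending the deadline to 17 August 2007.
None of the other events listed affects the running of the period under the stated rules.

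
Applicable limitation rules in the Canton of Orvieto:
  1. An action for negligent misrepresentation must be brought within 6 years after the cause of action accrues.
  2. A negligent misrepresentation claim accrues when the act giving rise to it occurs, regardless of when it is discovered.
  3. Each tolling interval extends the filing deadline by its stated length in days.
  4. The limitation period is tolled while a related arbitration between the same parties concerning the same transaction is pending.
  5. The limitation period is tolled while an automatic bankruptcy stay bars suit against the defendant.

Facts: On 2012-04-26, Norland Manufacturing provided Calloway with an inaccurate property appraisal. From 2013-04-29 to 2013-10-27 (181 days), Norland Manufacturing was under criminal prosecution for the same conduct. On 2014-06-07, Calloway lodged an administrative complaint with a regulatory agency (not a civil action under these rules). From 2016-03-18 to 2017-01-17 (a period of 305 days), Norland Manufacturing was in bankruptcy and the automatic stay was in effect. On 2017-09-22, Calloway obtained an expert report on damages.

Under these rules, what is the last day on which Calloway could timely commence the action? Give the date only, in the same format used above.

The limitation period began to run on 2012-04-26.
The untolled deadline — 6 years after 2012-04-26 — is 2018-04-26.
The period was tolled for 305 days by the automatic bankruptcy stay (2016-03-18 to 2017-01-17), pushing the deadline to 2019-02-25.
No stated provision tolls the period for a criminal prosecution, so the interval from 2013-04-29 to 2013-10-27 has no effect on the deadline.
None of the other events listed affects the running of the period under the stated rules.

2019-02-25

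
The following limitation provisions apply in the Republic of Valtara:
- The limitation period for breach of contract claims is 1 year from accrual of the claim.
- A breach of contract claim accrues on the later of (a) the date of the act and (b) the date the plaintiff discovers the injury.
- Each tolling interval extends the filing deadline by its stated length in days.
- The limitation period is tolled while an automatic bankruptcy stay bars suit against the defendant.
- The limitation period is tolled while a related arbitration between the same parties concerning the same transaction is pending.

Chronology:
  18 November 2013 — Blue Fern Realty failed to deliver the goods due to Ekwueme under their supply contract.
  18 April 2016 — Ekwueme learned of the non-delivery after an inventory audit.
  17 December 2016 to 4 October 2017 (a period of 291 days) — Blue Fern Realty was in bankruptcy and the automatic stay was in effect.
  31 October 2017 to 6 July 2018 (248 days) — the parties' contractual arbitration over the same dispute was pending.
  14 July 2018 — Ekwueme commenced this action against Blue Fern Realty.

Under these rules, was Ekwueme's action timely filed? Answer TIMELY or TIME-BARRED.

The claim accrued on 18 April 2016 — the later of the 18 November 2013 act and the 18 April 2016 discovery.
1 year from 18 April 2016 is 18 April 2017.
The period was tolled for 291 days by the automatic bankruptcy stay (17 December 2016 to 4 October 2017), pushing the deadline to 3 February 2018.
The pending related arbitration from 31 October 2017 to 6 July 2018 tolled the period for 248 days, extending the deadline to 9 October 2018.
Ekwueme filed on 14 July 2018, before the 9 October 2018 deadline, so the action is timely.

TIMELY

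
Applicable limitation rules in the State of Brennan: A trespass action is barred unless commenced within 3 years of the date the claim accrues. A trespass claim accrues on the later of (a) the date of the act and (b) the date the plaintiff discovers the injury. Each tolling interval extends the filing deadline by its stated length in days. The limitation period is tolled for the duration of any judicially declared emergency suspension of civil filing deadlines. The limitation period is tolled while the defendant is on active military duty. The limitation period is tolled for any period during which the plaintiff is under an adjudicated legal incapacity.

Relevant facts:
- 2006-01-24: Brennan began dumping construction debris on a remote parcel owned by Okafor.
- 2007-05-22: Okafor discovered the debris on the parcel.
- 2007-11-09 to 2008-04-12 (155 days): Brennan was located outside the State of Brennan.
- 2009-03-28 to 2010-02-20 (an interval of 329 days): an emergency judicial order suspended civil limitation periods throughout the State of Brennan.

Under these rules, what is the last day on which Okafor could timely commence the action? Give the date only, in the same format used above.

The claim accrued on 2007-05-22 — the later of the 2006-01-24 act and the 2007-05-22 discovery.
3 years from 2007-05-22 is 2010-05-22.
Because the emergency suspension of filing deadlines ran from 2009-03-28 to 2010-02-20, the deadline is extended by 329 days to 2011-04-16.
Although the defendant's absence ran from 2007-11-09 to 2008-04-12, the stated rules do not make that a tolling event, so it is disregarded.

2011-04-16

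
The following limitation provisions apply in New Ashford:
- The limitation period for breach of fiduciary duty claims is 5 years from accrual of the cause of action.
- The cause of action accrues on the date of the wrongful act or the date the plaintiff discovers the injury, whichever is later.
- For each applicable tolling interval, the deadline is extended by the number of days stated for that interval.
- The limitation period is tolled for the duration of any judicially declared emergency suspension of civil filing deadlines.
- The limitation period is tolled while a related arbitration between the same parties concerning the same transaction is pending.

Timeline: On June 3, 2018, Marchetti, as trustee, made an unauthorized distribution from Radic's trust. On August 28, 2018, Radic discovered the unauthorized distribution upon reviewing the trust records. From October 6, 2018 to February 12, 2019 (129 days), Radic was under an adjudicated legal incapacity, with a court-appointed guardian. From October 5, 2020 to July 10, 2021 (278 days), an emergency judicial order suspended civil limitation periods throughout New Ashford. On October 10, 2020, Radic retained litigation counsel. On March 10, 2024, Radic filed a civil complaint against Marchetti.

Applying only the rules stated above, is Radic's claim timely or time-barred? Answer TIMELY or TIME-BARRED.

The claim accrued on August 28, 2018 — the later of the June 3, 2018 act and the August 28, 2018 discovery.
5 years from August 28, 2018 is August 28, 2023.
Because the emergency suspension of filing deadlines ran from October 5, 2020 to July 10, 2021, the deadline is extended by 278 days to June 1, 2024.
The plaintiff's legal incapacity from October 6, 2018 to February 12, 2019 does not toll the period, because no stated rule makes the plaintiff's incapacity a tolling event.
None of the other events listed affects the running of the period under the stated rules.
The March 10, 2024 filing precedes the June 1, 2024 deadline; the claim is timely.

TIMELY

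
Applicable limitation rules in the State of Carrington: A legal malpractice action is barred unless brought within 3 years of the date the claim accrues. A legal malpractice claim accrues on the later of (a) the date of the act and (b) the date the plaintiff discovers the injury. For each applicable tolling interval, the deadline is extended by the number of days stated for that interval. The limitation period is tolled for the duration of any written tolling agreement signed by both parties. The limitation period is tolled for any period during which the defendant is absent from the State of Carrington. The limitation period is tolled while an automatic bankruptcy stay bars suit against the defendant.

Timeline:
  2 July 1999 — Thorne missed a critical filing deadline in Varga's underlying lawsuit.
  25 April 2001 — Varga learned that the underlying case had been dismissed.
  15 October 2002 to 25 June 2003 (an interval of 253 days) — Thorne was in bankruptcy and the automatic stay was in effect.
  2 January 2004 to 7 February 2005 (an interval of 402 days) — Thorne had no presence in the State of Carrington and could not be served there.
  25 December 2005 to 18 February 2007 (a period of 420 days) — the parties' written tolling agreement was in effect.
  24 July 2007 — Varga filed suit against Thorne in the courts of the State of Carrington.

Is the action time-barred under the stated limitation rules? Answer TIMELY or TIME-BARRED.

Taking the later of the act (2 July 1999) and discovery (25 April 2001), the claim accrued on 25 April 2001.
3 years from 25 April 2001 is 25 April 2004.
Because the automatic bankruptcy stay ran from 15 October 2002 to 25 June 2003, the deadline is extended by 253 days to 3 January 2005.
The defendant's absence from the jurisdiction from 2 January 2004 to 7 February 2005 tolled the period for 402 days, extending the deadline to 9 February 2006.
The written tolling agreement from 25 December 2005 to 18 February 2007 tolled the period for 420 days, extending the deadline to 5 April 2007.
The 24 July 2007 filing falls after the 5 April 2007 deadline; the claim is time-barred.

TIME-BARRED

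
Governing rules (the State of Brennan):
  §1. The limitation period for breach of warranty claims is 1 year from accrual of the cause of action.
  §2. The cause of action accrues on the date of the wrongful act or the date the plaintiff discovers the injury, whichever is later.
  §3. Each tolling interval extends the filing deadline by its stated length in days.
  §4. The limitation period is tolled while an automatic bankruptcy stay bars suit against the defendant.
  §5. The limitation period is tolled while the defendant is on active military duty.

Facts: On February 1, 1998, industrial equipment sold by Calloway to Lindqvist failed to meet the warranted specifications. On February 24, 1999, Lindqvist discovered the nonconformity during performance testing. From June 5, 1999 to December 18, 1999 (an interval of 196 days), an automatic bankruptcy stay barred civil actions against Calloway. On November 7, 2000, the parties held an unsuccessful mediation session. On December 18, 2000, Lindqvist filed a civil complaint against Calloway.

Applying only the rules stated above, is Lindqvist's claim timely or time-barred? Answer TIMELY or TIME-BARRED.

TIME-BARRED

Because discovery on February 24, 1999 post-dates the February 1, 1998 act, accrual under the later-of rule falls on February 24, 1999.
The untolled deadline — 1 year after February 24, 1999 — is February 24, 2000.
The automatic bankruptcy stay from June 5, 1999 to December 18, 1999 tolled the period for 196 days, extending the deadline to September 7, 2000.
Nothing else in the chronology tolls or restarts the period.
Lindqvist filed on December 18, 2000, after the September 7, 2000 deadline, so the action is time-barred.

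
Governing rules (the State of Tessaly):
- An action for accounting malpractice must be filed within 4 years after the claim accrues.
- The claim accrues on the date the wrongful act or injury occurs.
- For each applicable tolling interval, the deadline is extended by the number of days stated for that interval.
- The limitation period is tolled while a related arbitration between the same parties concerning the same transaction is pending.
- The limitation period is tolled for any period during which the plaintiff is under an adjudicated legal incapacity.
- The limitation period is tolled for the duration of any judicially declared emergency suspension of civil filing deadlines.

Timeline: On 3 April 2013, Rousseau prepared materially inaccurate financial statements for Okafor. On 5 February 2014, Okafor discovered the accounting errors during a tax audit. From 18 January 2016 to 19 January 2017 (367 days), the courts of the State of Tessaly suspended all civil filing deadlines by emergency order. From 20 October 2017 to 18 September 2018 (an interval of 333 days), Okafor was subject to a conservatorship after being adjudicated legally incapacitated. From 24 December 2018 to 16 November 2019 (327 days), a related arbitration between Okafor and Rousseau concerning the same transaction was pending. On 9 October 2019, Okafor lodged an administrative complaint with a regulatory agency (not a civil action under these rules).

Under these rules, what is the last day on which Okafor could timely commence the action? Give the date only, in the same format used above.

Accrual is governed by the date of the act, so the period began to run on 3 April 2013; the later discovery on 5 February 2014 is irrelevant under the stated rule.
The untolled deadline — 4 years after 3 April 2013 — is 3 April 2017.
Because the emergency suspension of filing deadlines ran from 18 January 2016 to 19 January 2017, the deadline is extended by 367 days to 5 April 2018.
The plaintiff's legal incapacity from 20 October 2017 to 18 September 2018 tolled the period for 333 days, extending the deadline to 4 March 2019.
The pending related arbitration from 24 December 2018 to 16 November 2019 tolled the period for 327 days, extending the deadline to 25 January 2020.
Nothing else in the chronology tolls or restarts the period.

25 January 2020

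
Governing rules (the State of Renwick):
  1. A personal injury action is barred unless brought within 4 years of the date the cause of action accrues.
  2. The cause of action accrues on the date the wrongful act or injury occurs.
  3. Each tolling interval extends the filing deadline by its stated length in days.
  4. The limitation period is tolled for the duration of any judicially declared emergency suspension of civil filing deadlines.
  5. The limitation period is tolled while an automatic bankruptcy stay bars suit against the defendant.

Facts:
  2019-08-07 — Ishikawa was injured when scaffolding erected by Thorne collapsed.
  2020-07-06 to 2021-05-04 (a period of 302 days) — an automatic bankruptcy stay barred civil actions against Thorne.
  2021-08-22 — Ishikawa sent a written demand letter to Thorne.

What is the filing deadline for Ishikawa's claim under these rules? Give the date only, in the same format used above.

2024-06-04

The cause of action accrued on 2019-08-07, the date of the act.
The untolled deadline — 4 years after 2019-08-07 — is 2023-08-07.
The automatic bankruptcy stay from 2020-07-06 to 2021-05-04 tolled the period for 302 days, extending the deadline to 2024-06-04.
Nothing else in the chronology tolls or restarts the period.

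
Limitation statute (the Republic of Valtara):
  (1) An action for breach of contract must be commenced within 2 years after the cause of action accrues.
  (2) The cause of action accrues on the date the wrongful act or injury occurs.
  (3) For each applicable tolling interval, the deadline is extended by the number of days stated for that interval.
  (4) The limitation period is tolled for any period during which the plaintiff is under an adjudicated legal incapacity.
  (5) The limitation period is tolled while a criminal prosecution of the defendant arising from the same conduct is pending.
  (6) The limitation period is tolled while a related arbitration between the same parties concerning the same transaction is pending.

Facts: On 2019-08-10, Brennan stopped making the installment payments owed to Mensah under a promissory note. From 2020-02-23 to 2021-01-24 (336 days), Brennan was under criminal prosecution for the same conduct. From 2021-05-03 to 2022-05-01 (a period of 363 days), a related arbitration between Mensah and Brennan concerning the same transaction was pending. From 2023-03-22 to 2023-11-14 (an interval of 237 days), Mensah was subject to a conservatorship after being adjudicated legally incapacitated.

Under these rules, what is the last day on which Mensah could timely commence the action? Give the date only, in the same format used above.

2024-03-03

The claim accrued on 2019-08-10, when the wrongful act occurred.
The untolled deadline — 2 years after 2019-08-10 — is 2021-08-10.
The pending criminal prosecution from 2020-02-23 to 2021-01-24 tolled the period for 336 days, extending the deadline to 2022-07-12.
The period was tolled for 363 days by the pending related arbitration (2021-05-03 to 2022-05-01), pushing the deadline to 2023-07-10.
The plaintiff's legal incapacity from 2023-03-22 to 2023-11-14 tolled the period for 237 days, extending the deadline to 2024-03-03.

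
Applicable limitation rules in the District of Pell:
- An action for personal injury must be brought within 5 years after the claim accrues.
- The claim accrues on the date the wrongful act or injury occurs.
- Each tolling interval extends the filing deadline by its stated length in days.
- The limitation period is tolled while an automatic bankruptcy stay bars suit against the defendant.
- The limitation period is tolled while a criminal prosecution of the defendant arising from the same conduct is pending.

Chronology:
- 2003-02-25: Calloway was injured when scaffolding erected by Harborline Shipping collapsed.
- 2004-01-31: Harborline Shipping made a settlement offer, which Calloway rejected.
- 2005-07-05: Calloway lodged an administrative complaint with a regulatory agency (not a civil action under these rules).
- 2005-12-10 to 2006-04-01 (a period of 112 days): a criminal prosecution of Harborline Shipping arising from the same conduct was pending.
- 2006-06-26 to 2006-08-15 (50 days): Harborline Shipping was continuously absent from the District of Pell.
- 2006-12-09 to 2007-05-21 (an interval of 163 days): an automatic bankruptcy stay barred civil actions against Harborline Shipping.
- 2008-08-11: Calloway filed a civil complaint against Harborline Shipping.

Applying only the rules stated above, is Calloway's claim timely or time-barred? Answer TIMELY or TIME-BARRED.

TIMELY

The claim accrued on 2003-02-25, when the wrongful act occurred.
5 years from 2003-02-25 is 2008-02-25.
The period was tolled for 112 days by the pending criminal prosecution (2005-12-10 to 2006-04-01), pushing the deadline to 2008-06-16.
Because the automatic bankruptcy stay ran from 2006-12-09 to 2007-05-21, the deadline is extended by 163 days to 2008-11-26.
No stated provision tolls the period for the defendant's absence, so the interval from 2006-06-26 to 2006-08-15 has no effect on the deadline.
The other events in the timeline have no effect on the limitation period under the stated rules.
Filing on 2008-08-11 beat the 2008-11-26 deadline — the action is timely.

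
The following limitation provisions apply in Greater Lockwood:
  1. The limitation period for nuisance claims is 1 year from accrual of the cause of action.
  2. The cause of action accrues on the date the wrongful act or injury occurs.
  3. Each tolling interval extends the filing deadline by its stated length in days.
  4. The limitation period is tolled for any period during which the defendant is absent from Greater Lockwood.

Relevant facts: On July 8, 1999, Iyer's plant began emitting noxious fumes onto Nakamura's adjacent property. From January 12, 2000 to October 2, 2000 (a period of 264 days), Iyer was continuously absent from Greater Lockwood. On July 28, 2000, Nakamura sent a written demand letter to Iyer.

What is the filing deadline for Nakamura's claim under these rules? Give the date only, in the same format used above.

March 29, 2001

The cause of action accrued on July 8, 1999, the date of the act.
The untolled deadline — 1 year after July 8, 1999 — is July 8, 2000.
The period was tolled for 264 days by the defendant's absence from the jurisdiction (January 12, 2000 to October 2, 2000), pushing the deadline to March 29, 2001.
Nothing else in the chronology tolls or restarts the period.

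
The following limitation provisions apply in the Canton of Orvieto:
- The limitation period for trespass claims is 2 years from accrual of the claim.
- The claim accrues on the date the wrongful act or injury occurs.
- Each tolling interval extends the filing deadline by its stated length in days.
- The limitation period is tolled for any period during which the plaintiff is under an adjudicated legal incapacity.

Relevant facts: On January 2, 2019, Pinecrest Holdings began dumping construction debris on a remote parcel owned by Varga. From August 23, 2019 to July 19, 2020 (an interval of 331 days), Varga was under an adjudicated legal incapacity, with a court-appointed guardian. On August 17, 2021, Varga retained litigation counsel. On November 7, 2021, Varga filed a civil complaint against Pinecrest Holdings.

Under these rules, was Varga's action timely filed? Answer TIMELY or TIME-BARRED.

The claim accrued on January 2, 2019, the date of the act.
2 years from January 2, 2019 is January 2, 2021.
Because the plaintiff's legal incapacity ran from August 23, 2019 to July 19, 2020, the deadline is extended by 331 days to November 29, 2021.
Nothing else in the chronology tolls or restarts the period.
Filing on November 7, 2021 beat the November 29, 2021 deadline — the action is timely.

TIMELY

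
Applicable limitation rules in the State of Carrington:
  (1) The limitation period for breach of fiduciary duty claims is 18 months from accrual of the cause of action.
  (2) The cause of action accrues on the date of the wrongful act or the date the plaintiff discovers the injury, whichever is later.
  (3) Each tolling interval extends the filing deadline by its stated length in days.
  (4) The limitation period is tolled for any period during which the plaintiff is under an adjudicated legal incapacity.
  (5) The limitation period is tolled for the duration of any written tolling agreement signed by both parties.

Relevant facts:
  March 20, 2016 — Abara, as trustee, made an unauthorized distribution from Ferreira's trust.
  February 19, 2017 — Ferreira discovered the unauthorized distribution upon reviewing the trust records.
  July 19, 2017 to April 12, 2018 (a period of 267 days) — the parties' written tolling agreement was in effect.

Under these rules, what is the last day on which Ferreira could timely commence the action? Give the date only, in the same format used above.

Because discovery on February 19, 2017 post-dates the March 20, 2016 act, accrual under the later-of rule falls on February 19, 2017.
18 months from February 19, 2017 is August 19, 2018.
The written tolling agreement from July 19, 2017 to April 12, 2018 tolled the period for 267 days, extending the deadline to May 13, 2019.

May 13, 2019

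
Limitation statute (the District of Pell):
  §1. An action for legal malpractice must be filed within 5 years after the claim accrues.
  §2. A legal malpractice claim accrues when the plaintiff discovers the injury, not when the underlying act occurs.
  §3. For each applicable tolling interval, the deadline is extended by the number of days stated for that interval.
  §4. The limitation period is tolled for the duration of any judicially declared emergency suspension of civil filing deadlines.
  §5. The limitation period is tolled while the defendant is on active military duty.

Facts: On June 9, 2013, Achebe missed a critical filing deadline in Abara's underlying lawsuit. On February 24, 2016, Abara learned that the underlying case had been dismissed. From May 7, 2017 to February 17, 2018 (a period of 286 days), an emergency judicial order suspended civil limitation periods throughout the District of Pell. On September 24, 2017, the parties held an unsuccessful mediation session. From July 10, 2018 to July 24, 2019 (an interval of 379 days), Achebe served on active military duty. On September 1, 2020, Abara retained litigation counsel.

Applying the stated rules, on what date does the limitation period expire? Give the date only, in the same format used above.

December 21, 2022

The claim did not accrue until Abara discovered the injury on February 24, 2016; the June 9, 2013 act date does not start the clock under the stated rule.
Adding the 5 years base period to February 24, 2016 gives a deadline of February 24, 2021, before any tolling.
Because the emergency suspension of filing deadlines ran from May 7, 2017 to February 17, 2018, the deadline is extended by 286 days to December 7, 2021.
Because the defendant's active military service ran from July 10, 2018 to July 24, 2019, the deadline is extended by 379 days to December 21, 2022.
The other events in the timeline have no effect on the limitation period under the stated rules.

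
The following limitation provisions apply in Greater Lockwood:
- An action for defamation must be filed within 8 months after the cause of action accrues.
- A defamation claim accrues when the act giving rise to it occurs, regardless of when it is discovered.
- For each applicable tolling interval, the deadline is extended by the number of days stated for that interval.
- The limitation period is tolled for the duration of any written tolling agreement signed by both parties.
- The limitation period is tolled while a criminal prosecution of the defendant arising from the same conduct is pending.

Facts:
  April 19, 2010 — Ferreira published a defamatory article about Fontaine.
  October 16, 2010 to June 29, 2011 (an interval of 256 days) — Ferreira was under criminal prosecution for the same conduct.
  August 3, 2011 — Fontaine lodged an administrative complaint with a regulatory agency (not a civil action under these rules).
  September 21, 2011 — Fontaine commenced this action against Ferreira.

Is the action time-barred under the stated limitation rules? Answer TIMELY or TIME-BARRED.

The limitation period began to run on April 19, 2010.
Adding the 8 months base period to April 19, 2010 gives a deadline of December 19, 2010, before any tolling.
Because the pending criminal prosecution ran from October 16, 2010 to June 29, 2011, the deadline is extended by 256 days to September 1, 2011.
The other events in the timeline have no effect on the limitation period under the stated rules.
Filing on September 21, 2011 missed the September 1, 2011 deadline — the action is time-barred.

TIME-BARRED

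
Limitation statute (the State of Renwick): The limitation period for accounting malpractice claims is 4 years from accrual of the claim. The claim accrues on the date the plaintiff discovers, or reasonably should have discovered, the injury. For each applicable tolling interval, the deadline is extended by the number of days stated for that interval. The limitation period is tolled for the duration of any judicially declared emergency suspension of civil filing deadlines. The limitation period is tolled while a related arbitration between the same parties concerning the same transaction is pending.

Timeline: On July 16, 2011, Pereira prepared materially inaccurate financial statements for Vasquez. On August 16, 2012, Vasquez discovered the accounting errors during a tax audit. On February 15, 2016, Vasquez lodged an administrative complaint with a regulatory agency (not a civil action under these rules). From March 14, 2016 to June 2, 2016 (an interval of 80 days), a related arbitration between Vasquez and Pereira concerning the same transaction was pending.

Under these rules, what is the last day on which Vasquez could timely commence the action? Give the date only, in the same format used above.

The claim did not accrue until Vasquez discovered the injury on August 16, 2012; the July 16, 2011 act date does not start the clock under the stated rule.
Adding the 4 years base period to August 16, 2012 gives a deadline of August 16, 2016, before any tolling.
The pending related arbitration from March 14, 2016 to June 2, 2016 tolled the period for 80 days, extending the deadline to November 4, 2016.
The other events in the timeline have no effect on the limitation period under the stated rules.

November 4, 2016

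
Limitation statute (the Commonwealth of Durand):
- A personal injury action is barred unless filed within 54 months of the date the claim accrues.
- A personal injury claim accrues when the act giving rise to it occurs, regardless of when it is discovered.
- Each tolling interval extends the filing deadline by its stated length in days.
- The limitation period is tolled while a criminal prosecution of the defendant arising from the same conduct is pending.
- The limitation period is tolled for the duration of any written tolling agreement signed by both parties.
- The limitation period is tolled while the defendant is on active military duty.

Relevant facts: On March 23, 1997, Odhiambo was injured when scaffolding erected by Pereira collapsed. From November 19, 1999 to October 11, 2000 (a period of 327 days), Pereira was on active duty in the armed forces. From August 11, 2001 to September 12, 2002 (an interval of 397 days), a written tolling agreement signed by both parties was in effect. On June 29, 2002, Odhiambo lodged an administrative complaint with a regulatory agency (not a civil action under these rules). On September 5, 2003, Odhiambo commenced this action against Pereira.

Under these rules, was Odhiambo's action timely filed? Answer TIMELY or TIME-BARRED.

The claim accrued on March 23, 1997, when the wrongful act occurred.
Adding the 54 months base period to March 23, 1997 gives a deadline of September 23, 2001, before any tolling.
The period was tolled for 327 days by the defendant's active military service (November 19, 1999 to October 11, 2000), pushing the deadline to August 16, 2002.
Because the written tolling agreement ran from August 11, 2001 to September 12, 2002, the deadline is extended by 397 days to September 17, 2003.
The other events in the timeline have no effect on the limitation period under the stated rules.
Odhiambo filed on September 5, 2003, before the September 17, 2003 deadline, so the action is timely.

TIMELY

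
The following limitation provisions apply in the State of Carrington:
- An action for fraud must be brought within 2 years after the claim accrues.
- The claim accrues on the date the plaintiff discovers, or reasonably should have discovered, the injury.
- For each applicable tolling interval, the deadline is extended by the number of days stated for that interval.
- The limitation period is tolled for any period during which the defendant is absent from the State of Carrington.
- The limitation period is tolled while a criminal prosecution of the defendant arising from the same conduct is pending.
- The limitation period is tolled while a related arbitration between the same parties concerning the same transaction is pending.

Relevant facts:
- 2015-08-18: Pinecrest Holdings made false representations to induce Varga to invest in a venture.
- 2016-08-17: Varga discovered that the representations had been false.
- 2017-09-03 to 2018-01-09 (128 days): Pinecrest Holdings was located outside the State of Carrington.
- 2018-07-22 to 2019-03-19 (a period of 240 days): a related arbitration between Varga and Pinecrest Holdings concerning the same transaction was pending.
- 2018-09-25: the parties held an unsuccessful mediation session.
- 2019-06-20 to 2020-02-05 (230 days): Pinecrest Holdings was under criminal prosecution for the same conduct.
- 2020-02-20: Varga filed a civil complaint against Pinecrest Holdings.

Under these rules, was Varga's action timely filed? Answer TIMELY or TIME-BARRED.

Under the discovery rule, the claim accrued on 2016-08-17, when Varga discovered the injury — not on the 2015-08-18 date of the underlying act.
The untolled deadline — 2 years after 2016-08-17 — is 2018-08-17.
Because the defendant's absence from the jurisdiction ran from 2017-09-03 to 2018-01-09, the deadline is extended by 128 days to 2018-12-23.
Because the pending related arbitration ran from 2018-07-22 to 2019-03-19, the deadline is extended by 240 days to 2019-08-20.
The pending criminal prosecution from 2019-06-20 to 2020-02-05 tolled the period for 230 days, extending the deadline to 2020-04-06.
None of the other events listed affects the running of the period under the stated rules.
Filing on 2020-02-20 beat the 2020-04-06 deadline — the action is timely.

TIMELY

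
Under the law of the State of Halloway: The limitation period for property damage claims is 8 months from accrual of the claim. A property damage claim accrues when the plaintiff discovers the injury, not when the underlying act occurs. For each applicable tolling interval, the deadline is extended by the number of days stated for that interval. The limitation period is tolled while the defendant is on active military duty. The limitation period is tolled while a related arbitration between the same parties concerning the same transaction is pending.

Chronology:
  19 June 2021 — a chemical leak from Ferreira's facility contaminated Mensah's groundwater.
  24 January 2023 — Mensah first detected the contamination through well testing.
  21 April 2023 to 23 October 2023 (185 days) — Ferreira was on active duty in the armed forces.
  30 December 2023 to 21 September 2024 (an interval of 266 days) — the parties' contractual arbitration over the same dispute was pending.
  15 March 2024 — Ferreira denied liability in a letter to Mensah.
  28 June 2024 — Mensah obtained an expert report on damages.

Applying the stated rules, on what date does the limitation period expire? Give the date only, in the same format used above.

Accrual is tied to discovery, so the period began on 24 January 2023 rather than on 19 June 2021 when the act occurred.
Adding the 8 months base period to 24 January 2023 gives a deadline of 24 September 2023, before any tolling.
The period was tolled for 185 days by the defendant's active military service (21 April 2023 to 23 October 2023), pushing the deadline to 27 March 2024.
Because the pending related arbitration ran from 30 December 2023 to 21 September 2024, the deadline is extended by 266 days to 18 December 2024.
The other events in the timeline have no effect on the limitation period under the stated rules.

18 December 2024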